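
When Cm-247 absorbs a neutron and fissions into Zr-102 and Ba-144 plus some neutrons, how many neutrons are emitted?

Conserve mass number: 248 = 102 + 144 + k, so k = 248 − 246 = 2.
Check atomic number: 96 = 40 + 56 + 0 = 96. ✓

2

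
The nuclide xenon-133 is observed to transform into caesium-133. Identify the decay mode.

ΔA = 133 − 133 = 0; ΔZ = 55 − 54 = +1.
A is unchanged and Z rises by 1 — a neutron has become a proton (β⁻ decay).

beta-minus decay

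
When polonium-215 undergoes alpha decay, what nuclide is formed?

Pb-211

Alpha decay: mass number changes by -4, atomic number by -2.
A: 215 − 4 = 211; Z: 84 − 2 = 82.
Z = 82 is lead, so the daughter is lead-211.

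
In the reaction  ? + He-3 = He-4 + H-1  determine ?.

Conserve mass number: A + 3 = 4 + 1, so A = 2.
Conserve atomic number: Z + 2 = 2 + 1, so Z = 1.
A = 2 and Z = 1 is H-2 — a deuteron.

deuteron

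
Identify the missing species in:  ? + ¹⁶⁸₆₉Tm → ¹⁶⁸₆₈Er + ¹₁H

Conserve mass number: A + 168 = 168 + 1, so A = 1.
Conserve atomic number: Z + 69 = 68 + 1, so Z = 0.
A = 1 and Z = 0 is ¹₀n — a neutron.

neutron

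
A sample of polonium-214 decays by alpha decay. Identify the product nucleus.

Alpha decay: mass number changes by -4, atomic number by -2.
A: 214 − 4 = 210; Z: 84 − 2 = 82.
Z = 82 is lead, so the daughter is lead-210.

Pb-210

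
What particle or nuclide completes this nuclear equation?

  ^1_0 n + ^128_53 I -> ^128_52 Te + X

Conserve mass number: 1 + 128 = 128 + A, so A = 1.
Conserve atomic number: 0 + 53 = 52 + Z, so Z = 1.
A = 1 and Z = 1 is ^1_1 H — a proton.

proton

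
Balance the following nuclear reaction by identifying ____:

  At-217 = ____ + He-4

Bi-213

Conserve mass number: 217 = A + 4, so A = 213.
Conserve atomic number: 85 = Z + 2, so Z = 83.
Z = 83 is bismuth, so the species is Bi-213.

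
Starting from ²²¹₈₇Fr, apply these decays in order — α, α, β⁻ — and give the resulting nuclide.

Po-213

Start: (A, Z) = (221, 87).
After α: (217, 85).
After α: (213, 83).
After β⁻: (213, 84).
Z = 84 is polonium.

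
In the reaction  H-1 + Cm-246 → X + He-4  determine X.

Am-243

Conserve mass number: 1 + 246 = A + 4, so A = 243.
Conserve atomic number: 1 + 96 = Z + 2, so Z = 95.
Z = 95 is americium, so the species is Am-243.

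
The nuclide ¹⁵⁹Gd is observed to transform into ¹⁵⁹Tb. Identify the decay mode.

beta-minus decay

ΔA = 159 − 159 = 0; ΔZ = 65 − 64 = +1.
A is unchanged and Z rises by 1 — a neutron has become a proton (β⁻ decay).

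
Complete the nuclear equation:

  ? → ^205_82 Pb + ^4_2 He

Conserve mass number: A = 205 + 4, so A = 209.
Conserve atomic number: Z = 82 + 2, so Z = 84.
Z = 84 is polonium, so the species is ^209_84 Po.

Po-209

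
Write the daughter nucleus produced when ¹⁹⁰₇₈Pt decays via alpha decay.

Alpha decay: mass number changes by -4, atomic number by -2.
A: 190 − 4 = 186; Z: 78 − 2 = 76.
Z = 76 is osmium, so the daughter is ¹⁸⁶₇₆Os.

Os-186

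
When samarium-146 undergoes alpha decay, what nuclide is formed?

Alpha decay: mass number changes by -4, atomic number by -2.
A: 146 − 4 = 142; Z: 62 − 2 = 60.
Z = 60 is neodymium, so the daughter is neodymium-142.

Nd-142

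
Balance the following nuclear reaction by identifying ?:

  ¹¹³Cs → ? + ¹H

Xe-112

Conserve mass number: 113 = A + 1, so A = 112.
Conserve atomic number: 55 = Z + 1, so Z = 54.
Z = 54 is xenon, so the species is ¹¹²Xe.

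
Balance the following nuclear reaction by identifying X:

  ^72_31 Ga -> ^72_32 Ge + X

beta-minus particle

Conserve mass number: 72 = 72 + A, so A = 0.
Conserve atomic number: 31 = 32 + Z, so Z = -1.
A = 0 and Z = -1 is ^0_-1 e — a beta-minus particle.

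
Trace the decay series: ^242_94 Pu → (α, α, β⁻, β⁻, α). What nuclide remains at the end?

Th-230

Start: (A, Z) = (242, 94).
After α: (238, 92).
After α: (234, 90).
After β⁻: (234, 91).
After β⁻: (234, 92).
After α: (230, 90).
Z = 90 is thorium.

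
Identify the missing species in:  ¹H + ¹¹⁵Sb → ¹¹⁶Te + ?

gamma ray

Conserve mass number: 1 + 115 = 116 + A, so A = 0.
Conserve atomic number: 1 + 51 = 52 + Z, so Z = 0.
A = 0 and Z = 0 is γ — a gamma ray.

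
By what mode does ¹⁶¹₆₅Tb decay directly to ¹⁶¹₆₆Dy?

beta-minus decay

ΔA = 161 − 161 = 0; ΔZ = 66 − 65 = +1.
A is unchanged and Z rises by 1 — a neutron has become a proton (β⁻ decay).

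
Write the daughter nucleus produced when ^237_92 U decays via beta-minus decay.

Beta-minus decay: mass number changes by +0, atomic number by +1.
A: 237 = 237; Z: 92 + 1 = 93.
Z = 93 is neptunium, so the daughter is ^237_93 Np.

Np-237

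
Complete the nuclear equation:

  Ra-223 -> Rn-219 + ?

Conserve mass number: 223 = 219 + A, so A = 4.
Conserve atomic number: 88 = 86 + Z, so Z = 2.
A = 4 and Z = 2 is He-4 — an alpha particle.

alpha particle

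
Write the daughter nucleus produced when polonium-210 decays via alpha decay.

Pb-206

Alpha decay: mass number changes by -4, atomic number by -2.
A: 210 − 4 = 206; Z: 84 − 2 = 82.
Z = 82 is lead, so the daughter is lead-206.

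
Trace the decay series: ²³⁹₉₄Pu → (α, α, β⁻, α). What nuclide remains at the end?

Ac-227

Start: (A, Z) = (239, 94).
After α: (235, 92).
After α: (231, 90).
After β⁻: (231, 91).
After α: (227, 89).
Z = 89 is actinium.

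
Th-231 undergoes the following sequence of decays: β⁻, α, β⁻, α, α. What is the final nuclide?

Start: (A, Z) = (231, 90).
After β⁻: (231, 91).
After α: (227, 89).
After β⁻: (227, 90).
After α: (223, 88).
After α: (219, 86).
Z = 86 is radon.

Rn-219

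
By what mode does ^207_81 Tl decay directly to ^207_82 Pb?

ΔA = 207 − 207 = 0; ΔZ = 82 − 81 = +1.
A is unchanged and Z rises by 1 — a neutron has become a proton (β⁻ decay).

beta-minus decay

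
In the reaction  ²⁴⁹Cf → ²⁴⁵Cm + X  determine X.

alpha particle

Conserve mass number: 249 = 245 + A, so A = 4.
Conserve atomic number: 98 = 96 + Z, so Z = 2.
A = 4 and Z = 2 is ⁴He — an alpha particle.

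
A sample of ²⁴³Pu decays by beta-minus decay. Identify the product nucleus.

Am-243

Beta-minus decay: mass number changes by +0, atomic number by +1.
A: 243 = 243; Z: 94 + 1 = 95.
Z = 95 is americium, so the daughter is ²⁴³Am.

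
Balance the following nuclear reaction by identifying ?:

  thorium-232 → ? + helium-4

Ra-228

Conserve mass number: 232 = A + 4, so A = 228.
Conserve atomic number: 90 = Z + 2, so Z = 88.
Z = 88 is radium, so the species is radium-228.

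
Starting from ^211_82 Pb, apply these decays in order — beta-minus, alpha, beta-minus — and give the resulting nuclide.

Pb-207

Start: (A, Z) = (211, 82).
After β⁻: (211, 83).
After α: (207, 81).
After β⁻: (207, 82).
Z = 82 is lead.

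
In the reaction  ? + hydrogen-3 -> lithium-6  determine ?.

He-3

Conserve mass number: A + 3 = 6, so A = 3.
Conserve atomic number: Z + 1 = 3, so Z = 2.
Z = 2 is helium, so the species is helium-3.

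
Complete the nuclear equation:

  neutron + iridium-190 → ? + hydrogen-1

Conserve mass number: 1 + 190 = A + 1, so A = 190.
Conserve atomic number: 0 + 77 = Z + 1, so Z = 76.
Z = 76 is osmium, so the species is osmium-190.

Os-190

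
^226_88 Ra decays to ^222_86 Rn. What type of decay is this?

ΔA = 222 − 226 = -4; ΔZ = 86 − 88 = -2.
A drops by 4 and Z drops by 2 — the signature of alpha emission.

alpha decay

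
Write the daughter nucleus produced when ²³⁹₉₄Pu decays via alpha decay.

Alpha decay: mass number changes by -4, atomic number by -2.
A: 239 − 4 = 235; Z: 94 − 2 = 92.
Z = 92 is uranium, so the daughter is ²³⁵₉₂U.

U-235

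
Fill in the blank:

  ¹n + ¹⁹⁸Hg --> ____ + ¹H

Conserve mass number: 1 + 198 = A + 1, so A = 198.
Conserve atomic number: 0 + 80 = Z + 1, so Z = 79.
Z = 79 is gold, so the species is ¹⁹⁸Au.

Au-198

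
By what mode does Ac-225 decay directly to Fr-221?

alpha decay

ΔA = 221 − 225 = -4; ΔZ = 87 − 89 = -2.
A drops by 4 and Z drops by 2 — the signature of alpha emission.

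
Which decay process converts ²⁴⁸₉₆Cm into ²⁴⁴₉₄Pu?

ΔA = 244 − 248 = -4; ΔZ = 94 − 96 = -2.
A drops by 4 and Z drops by 2 — the signature of alpha emission.

alpha decay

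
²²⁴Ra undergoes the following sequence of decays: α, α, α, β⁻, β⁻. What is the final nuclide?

Po-212

Start: (A, Z) = (224, 88).
After α: (220, 86).
After α: (216, 84).
After α: (212, 82).
After β⁻: (212, 83).
After β⁻: (212, 84).
Z = 84 is polonium.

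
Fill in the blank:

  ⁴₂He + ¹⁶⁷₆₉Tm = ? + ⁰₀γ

Lu-171

Conserve mass number: 4 + 167 = A + 0, so A = 171.
Conserve atomic number: 2 + 69 = Z + 0, so Z = 71.
Z = 71 is lutetium, so the species is ¹⁷¹₇₁Lu.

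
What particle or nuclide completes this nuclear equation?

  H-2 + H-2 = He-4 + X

Conserve mass number: 2 + 2 = 4 + A, so A = 0.
Conserve atomic number: 1 + 1 = 2 + Z, so Z = 0.
A = 0 and Z = 0 is γ — a gamma ray.

gamma ray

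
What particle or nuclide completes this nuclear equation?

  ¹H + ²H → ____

He-3

Conserve mass number: 1 + 2 = A, so A = 3.
Conserve atomic number: 1 + 1 = Z, so Z = 2.
Z = 2 is helium, so the species is ³He.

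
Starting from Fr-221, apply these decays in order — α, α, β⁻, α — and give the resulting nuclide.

Start: (A, Z) = (221, 87).
After α: (217, 85).
After α: (213, 83).
After β⁻: (213, 84).
After α: (209, 82).
Z = 82 is lead.

Pb-209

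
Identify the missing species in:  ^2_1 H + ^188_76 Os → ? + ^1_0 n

Conserve mass number: 2 + 188 = A + 1, so A = 189.
Conserve atomic number: 1 + 76 = Z + 0, so Z = 77.
Z = 77 is iridium, so the species is ^189_77 Ir.

Ir-189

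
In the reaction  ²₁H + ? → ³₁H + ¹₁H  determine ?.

deuteron

Conserve mass number: 2 + A = 3 + 1, so A = 2.
Conserve atomic number: 1 + Z = 1 + 1, so Z = 1.
A = 2 and Z = 1 is ²₁H — a deuteron.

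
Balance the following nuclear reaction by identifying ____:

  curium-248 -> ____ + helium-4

Conserve mass number: 248 = A + 4, so A = 244.
Conserve atomic number: 96 = Z + 2, so Z = 94.
Z = 94 is plutonium, so the species is plutonium-244.

Pu-244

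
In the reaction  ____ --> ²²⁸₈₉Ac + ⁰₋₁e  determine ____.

Ra-228

Conserve mass number: A = 228 + 0, so A = 228.
Conserve atomic number: Z = 89 − 1, so Z = 88.
Z = 88 is radium, so the species is ²²⁸₈₈Ra.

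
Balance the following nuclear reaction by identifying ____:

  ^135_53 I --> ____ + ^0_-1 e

Xe-135

Conserve mass number: 135 = A + 0, so A = 135.
Conserve atomic number: 53 = Z − 1, so Z = 54.
Z = 54 is xenon, so the species is ^135_54 Xe.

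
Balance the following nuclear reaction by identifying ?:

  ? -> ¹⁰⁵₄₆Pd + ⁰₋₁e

Conserve mass number: A = 105 + 0, so A = 105.
Conserve atomic number: Z = 46 − 1, so Z = 45.
Z = 45 is rhodium, so the species is ¹⁰⁵₄₅Rh.

Rh-105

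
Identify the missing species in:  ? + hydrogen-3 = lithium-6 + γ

He-3

Conserve mass number: A + 3 = 6 + 0, so A = 3.
Conserve atomic number: Z + 1 = 3 + 0, so Z = 2.
Z = 2 is helium, so the species is helium-3.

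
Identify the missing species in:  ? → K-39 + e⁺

Conserve mass number: A = 39 + 0, so A = 39.
Conserve atomic number: Z = 19 + 1, so Z = 20.
Z = 20 is calcium, so the species is Ca-39.

Ca-39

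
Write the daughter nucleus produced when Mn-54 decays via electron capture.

Electron capture: mass number changes by +0, atomic number by -1.
A: 54 = 54; Z: 25 − 1 = 24.
Z = 24 is chromium, so the daughter is Cr-54.

Cr-54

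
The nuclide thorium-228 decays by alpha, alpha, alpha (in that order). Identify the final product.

Po-216

Start: (A, Z) = (228, 90).
After α: (224, 88).
After α: (220, 86).
After α: (216, 84).
Z = 84 is polonium.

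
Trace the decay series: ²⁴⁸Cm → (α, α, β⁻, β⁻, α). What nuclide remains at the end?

U-236

Start: (A, Z) = (248, 96).
After α: (244, 94).
After α: (240, 92).
After β⁻: (240, 93).
After β⁻: (240, 94).
After α: (236, 92).
Z = 92 is uranium.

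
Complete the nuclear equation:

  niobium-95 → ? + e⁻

Mo-95

Conserve mass number: 95 = A + 0, so A = 95.
Conserve atomic number: 41 = Z − 1, so Z = 42.
Z = 42 is molybdenum, so the species is molybdenum-95.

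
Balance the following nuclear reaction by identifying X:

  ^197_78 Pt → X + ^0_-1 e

Conserve mass number: 197 = A + 0, so A = 197.
Conserve atomic number: 78 = Z − 1, so Z = 79.
Z = 79 is gold, so the species is ^197_79 Au.

Au-197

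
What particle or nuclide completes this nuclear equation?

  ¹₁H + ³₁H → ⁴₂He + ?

gamma ray

Conserve mass number: 1 + 3 = 4 + A, so A = 0.
Conserve atomic number: 1 + 1 = 2 + Z, so Z = 0.
A = 0 and Z = 0 is ⁰₀γ — a gamma ray.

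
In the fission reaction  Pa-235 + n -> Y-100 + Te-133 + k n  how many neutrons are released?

Conserve mass number: 236 = 100 + 133 + k, so k = 236 − 233 = 3.
Check atomic number: 91 = 39 + 52 + 0 = 91. ✓

3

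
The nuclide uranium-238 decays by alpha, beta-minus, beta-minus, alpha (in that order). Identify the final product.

Start: (A, Z) = (238, 92).
After α: (234, 90).
After β⁻: (234, 91).
After β⁻: (234, 92).
After α: (230, 90).
Z = 90 is thorium.

Th-230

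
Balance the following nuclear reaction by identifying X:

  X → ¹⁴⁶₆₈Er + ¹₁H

Tm-147

Conserve mass number: A = 146 + 1, so A = 147.
Conserve atomic number: Z = 68 + 1, so Z = 69.
Z = 69 is thulium, so the species is ¹⁴⁷₆₉Tm.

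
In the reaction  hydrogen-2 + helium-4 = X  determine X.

Li-6

Conserve mass number: 2 + 4 = A, so A = 6.
Conserve atomic number: 1 + 2 = Z, so Z = 3.
Z = 3 is lithium, so the species is lithium-6.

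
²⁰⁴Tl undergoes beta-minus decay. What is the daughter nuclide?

Pb-204

Beta-minus decay: mass number changes by +0, atomic number by +1.
A: 204 = 204; Z: 81 + 1 = 82.
Z = 82 is lead, so the daughter is ²⁰⁴Pb.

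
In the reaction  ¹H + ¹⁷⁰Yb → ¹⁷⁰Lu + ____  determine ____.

neutron

Conserve mass number: 1 + 170 = 170 + A, so A = 1.
Conserve atomic number: 1 + 70 = 71 + Z, so Z = 0.
A = 1 and Z = 0 is ¹n — a neutron.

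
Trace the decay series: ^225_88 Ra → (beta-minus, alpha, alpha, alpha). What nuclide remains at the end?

Bi-213

Start: (A, Z) = (225, 88).
After β⁻: (225, 89).
After α: (221, 87).
After α: (217, 85).
After α: (213, 83).
Z = 83 is bismuth.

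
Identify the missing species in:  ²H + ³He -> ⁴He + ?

Conserve mass number: 2 + 3 = 4 + A, so A = 1.
Conserve atomic number: 1 + 2 = 2 + Z, so Z = 1.
A = 1 and Z = 1 is ¹H — a proton.

proton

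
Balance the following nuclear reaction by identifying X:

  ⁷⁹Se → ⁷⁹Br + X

Conserve mass number: 79 = 79 + A, so A = 0.
Conserve atomic number: 34 = 35 + Z, so Z = -1.
A = 0 and Z = -1 is e⁻ — a beta-minus particle.

beta-minus particle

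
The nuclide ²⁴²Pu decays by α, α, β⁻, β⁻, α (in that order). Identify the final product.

Th-230

Start: (A, Z) = (242, 94).
After α: (238, 92).
After α: (234, 90).
After β⁻: (234, 91).
After β⁻: (234, 92).
After α: (230, 90).
Z = 90 is thorium.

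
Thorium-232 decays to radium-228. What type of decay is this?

alpha decay

ΔA = 228 − 232 = -4; ΔZ = 88 − 90 = -2.
A drops by 4 and Z drops by 2 — the signature of alpha emission.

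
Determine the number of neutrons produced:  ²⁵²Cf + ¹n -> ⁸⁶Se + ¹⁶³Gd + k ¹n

Conserve mass number: 253 = 86 + 163 + k, so k = 253 − 249 = 4.
Check atomic number: 98 = 34 + 64 + 0 = 98. ✓

4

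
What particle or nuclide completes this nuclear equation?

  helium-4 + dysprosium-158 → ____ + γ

Er-162

Conserve mass number: 4 + 158 = A + 0, so A = 162.
Conserve atomic number: 2 + 66 = Z + 0, so Z = 68.
Z = 68 is erbium, so the species is erbium-162.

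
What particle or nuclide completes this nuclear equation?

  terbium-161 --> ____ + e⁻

Conserve mass number: 161 = A + 0, so A = 161.
Conserve atomic number: 65 = Z − 1, so Z = 66.
Z = 66 is dysprosium, so the species is dysprosium-161.

Dy-161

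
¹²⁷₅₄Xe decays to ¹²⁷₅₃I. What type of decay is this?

ΔA = 127 − 127 = 0; ΔZ = 53 − 54 = -1.
A is unchanged and Z drops by 1 — a proton has become a neutron (β⁺ emission or electron capture).

beta-plus decay or electron capture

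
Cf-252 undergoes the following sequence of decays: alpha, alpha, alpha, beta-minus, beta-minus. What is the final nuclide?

Start: (A, Z) = (252, 98).
After α: (248, 96).
After α: (244, 94).
After α: (240, 92).
After β⁻: (240, 93).
After β⁻: (240, 94).
Z = 94 is plutonium.

Pu-240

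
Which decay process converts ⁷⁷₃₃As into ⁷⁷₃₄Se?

beta-minus decay

ΔA = 77 − 77 = 0; ΔZ = 34 − 33 = +1.
A is unchanged and Z rises by 1 — a neutron has become a proton (β⁻ decay).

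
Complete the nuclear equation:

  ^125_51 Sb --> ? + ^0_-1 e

Te-125

Conserve mass number: 125 = A + 0, so A = 125.
Conserve atomic number: 51 = Z − 1, so Z = 52.
Z = 52 is tellurium, so the species is ^125_52 Te.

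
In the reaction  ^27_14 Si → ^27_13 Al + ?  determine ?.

Conserve mass number: 27 = 27 + A, so A = 0.
Conserve atomic number: 14 = 13 + Z, so Z = 1.
A = 0 and Z = 1 is ^0_1 e — a positron.

positron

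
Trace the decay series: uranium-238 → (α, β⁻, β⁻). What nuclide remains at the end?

U-234

Start: (A, Z) = (238, 92).
After α: (234, 90).
After β⁻: (234, 91).
After β⁻: (234, 92).
Z = 92 is uranium.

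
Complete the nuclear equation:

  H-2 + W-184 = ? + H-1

Conserve mass number: 2 + 184 = A + 1, so A = 185.
Conserve atomic number: 1 + 74 = Z + 1, so Z = 74.
Z = 74 is tungsten, so the species is W-185.

W-185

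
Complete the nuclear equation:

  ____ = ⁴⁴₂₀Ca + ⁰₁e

Sc-44

Conserve mass number: A = 44 + 0, so A = 44.
Conserve atomic number: Z = 20 + 1, so Z = 21.
Z = 21 is scandium, so the species is ⁴⁴₂₁Sc.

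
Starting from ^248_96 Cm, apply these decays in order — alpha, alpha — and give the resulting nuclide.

U-240

Start: (A, Z) = (248, 96).
After α: (244, 94).
After α: (240, 92).
Z = 92 is uranium.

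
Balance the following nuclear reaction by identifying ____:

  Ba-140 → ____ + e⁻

Conserve mass number: 140 = A + 0, so A = 140.
Conserve atomic number: 56 = Z − 1, so Z = 57.
Z = 57 is lanthanum, so the species is La-140.

La-140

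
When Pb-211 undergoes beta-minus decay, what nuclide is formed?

Bi-211

Beta-minus decay: mass number changes by +0, atomic number by +1.
A: 211 = 211; Z: 82 + 1 = 83.
Z = 83 is bismuth, so the daughter is Bi-211.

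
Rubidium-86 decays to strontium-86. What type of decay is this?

beta-minus decay

ΔA = 86 − 86 = 0; ΔZ = 38 − 37 = +1.
A is unchanged and Z rises by 1 — a neutron has become a proton (β⁻ decay).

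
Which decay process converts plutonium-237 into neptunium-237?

ΔA = 237 − 237 = 0; ΔZ = 93 − 94 = -1.
A is unchanged and Z drops by 1 — a proton has become a neutron (β⁺ emission or electron capture).

beta-plus decay or electron capture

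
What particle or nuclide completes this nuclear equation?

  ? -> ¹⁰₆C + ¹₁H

N-11

Conserve mass number: A = 10 + 1, so A = 11.
Conserve atomic number: Z = 6 + 1, so Z = 7.
Z = 7 is nitrogen, so the species is ¹¹₇N.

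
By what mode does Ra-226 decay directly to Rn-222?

alpha decay

ΔA = 222 − 226 = -4; ΔZ = 86 − 88 = -2.
A drops by 4 and Z drops by 2 — the signature of alpha emission.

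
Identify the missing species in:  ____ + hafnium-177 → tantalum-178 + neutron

deuteron

Conserve mass number: A + 177 = 178 + 1, so A = 2.
Conserve atomic number: Z + 72 = 73 + 0, so Z = 1.
A = 2 and Z = 1 is hydrogen-2 — a deuteron.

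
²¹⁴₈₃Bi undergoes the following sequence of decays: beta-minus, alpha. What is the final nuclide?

Start: (A, Z) = (214, 83).
After β⁻: (214, 84).
After α: (210, 82).
Z = 82 is lead.

Pb-210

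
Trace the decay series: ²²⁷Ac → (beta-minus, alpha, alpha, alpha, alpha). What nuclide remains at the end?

Pb-211

Start: (A, Z) = (227, 89).
After β⁻: (227, 90).
After α: (223, 88).
After α: (219, 86).
After α: (215, 84).
After α: (211, 82).
Z = 82 is lead.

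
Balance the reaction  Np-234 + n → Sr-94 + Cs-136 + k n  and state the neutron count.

5

Conserve mass number: 235 = 94 + 136 + k, so k = 235 − 230 = 5.
Check atomic number: 93 = 38 + 55 + 0 = 93. ✓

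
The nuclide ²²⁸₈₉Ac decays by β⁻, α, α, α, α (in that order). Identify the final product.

Start: (A, Z) = (228, 89).
After β⁻: (228, 90).
After α: (224, 88).
After α: (220, 86).
After α: (216, 84).
After α: (212, 82).
Z = 82 is lead.

Pb-212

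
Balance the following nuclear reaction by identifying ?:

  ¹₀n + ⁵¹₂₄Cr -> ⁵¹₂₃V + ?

Conserve mass number: 1 + 51 = 51 + A, so A = 1.
Conserve atomic number: 0 + 24 = 23 + Z, so Z = 1.
A = 1 and Z = 1 is ¹₁H — a proton.

proton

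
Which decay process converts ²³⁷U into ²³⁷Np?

beta-minus decay

ΔA = 237 − 237 = 0; ΔZ = 93 − 92 = +1.
A is unchanged and Z rises by 1 — a neutron has become a proton (β⁻ decay).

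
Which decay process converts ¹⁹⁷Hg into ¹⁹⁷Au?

ΔA = 197 − 197 = 0; ΔZ = 79 − 80 = -1.
A is unchanged and Z drops by 1 — a proton has become a neutron (β⁺ emission or electron capture).

beta-plus decay or electron capture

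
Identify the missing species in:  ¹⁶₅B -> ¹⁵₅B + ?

Conserve mass number: 16 = 15 + A, so A = 1.
Conserve atomic number: 5 = 5 + Z, so Z = 0.
A = 1 and Z = 0 is ¹₀n — a neutron.

neutron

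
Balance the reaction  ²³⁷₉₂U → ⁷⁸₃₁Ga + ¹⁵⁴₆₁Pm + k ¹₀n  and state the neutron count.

5

Conserve mass number: 237 = 78 + 154 + k, so k = 237 − 232 = 5.
Check atomic number: 92 = 31 + 61 + 0 = 92. ✓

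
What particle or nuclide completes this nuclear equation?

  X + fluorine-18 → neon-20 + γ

Conserve mass number: A + 18 = 20 + 0, so A = 2.
Conserve atomic number: Z + 9 = 10 + 0, so Z = 1.
A = 2 and Z = 1 is hydrogen-2 — a deuteron.

deuteron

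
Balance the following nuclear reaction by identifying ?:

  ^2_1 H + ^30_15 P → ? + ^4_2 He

Conserve mass number: 2 + 30 = A + 4, so A = 28.
Conserve atomic number: 1 + 15 = Z + 2, so Z = 14.
Z = 14 is silicon, so the species is ^28_14 Si.

Si-28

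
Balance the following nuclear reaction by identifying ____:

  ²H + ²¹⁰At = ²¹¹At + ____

Conserve mass number: 2 + 210 = 211 + A, so A = 1.
Conserve atomic number: 1 + 85 = 85 + Z, so Z = 1.
A = 1 and Z = 1 is ¹H — a proton.

proton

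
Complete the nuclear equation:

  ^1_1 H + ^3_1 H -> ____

Conserve mass number: 1 + 3 = A, so A = 4.
Conserve atomic number: 1 + 1 = Z, so Z = 2.
A = 4 and Z = 2 is ^4_2 He — an alpha particle.

He-4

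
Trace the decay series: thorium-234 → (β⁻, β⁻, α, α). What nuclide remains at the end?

Start: (A, Z) = (234, 90).
After β⁻: (234, 91).
After β⁻: (234, 92).
After α: (230, 90).
After α: (226, 88).
Z = 88 is radium.

Ra-226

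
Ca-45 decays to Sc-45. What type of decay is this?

ΔA = 45 − 45 = 0; ΔZ = 21 − 20 = +1.
A is unchanged and Z rises by 1 — a neutron has become a proton (β⁻ decay).

beta-minus decay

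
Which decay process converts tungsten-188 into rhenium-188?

beta-minus decay

ΔA = 188 − 188 = 0; ΔZ = 75 − 74 = +1.
A is unchanged and Z rises by 1 — a neutron has become a proton (β⁻ decay).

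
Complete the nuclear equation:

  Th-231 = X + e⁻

Conserve mass number: 231 = A + 0, so A = 231.
Conserve atomic number: 90 = Z − 1, so Z = 91.
Z = 91 is protactinium, so the species is Pa-231.

Pa-231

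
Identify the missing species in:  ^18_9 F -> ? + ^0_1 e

O-18

Conserve mass number: 18 = A + 0, so A = 18.
Conserve atomic number: 9 = Z + 1, so Z = 8.
Z = 8 is oxygen, so the species is ^18_8 O.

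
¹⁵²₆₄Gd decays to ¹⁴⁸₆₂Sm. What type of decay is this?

ΔA = 148 − 152 = -4; ΔZ = 62 − 64 = -2.
A drops by 4 and Z drops by 2 — the signature of alpha emission.

alpha decay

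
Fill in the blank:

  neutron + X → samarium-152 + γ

Sm-151

Conserve mass number: 1 + A = 152 + 0, so A = 151.
Conserve atomic number: 0 + Z = 62 + 0, so Z = 62.
Z = 62 is samarium, so the species is samarium-151.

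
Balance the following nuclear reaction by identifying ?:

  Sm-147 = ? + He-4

Nd-143

Conserve mass number: 147 = A + 4, so A = 143.
Conserve atomic number: 62 = Z + 2, so Z = 60.
Z = 60 is neodymium, so the species is Nd-143.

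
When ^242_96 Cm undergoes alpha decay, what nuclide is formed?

Pu-238

Alpha decay: mass number changes by -4, atomic number by -2.
A: 242 − 4 = 238; Z: 96 − 2 = 94.
Z = 94 is plutonium, so the daughter is ^238_94 Pu.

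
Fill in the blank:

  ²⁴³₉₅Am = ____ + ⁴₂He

Np-239

Conserve mass number: 243 = A + 4, so A = 239.
Conserve atomic number: 95 = Z + 2, so Z = 93.
Z = 93 is neptunium, so the species is ²³⁹₉₃Np.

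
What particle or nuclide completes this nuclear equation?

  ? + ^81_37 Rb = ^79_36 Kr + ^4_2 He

Conserve mass number: A + 81 = 79 + 4, so A = 2.
Conserve atomic number: Z + 37 = 36 + 2, so Z = 1.
A = 2 and Z = 1 is ^2_1 H — a deuteron.

deuteron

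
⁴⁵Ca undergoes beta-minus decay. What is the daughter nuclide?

Sc-45

Beta-minus decay: mass number changes by +0, atomic number by +1.
A: 45 = 45; Z: 20 + 1 = 21.
Z = 21 is scandium, so the daughter is ⁴⁵Sc.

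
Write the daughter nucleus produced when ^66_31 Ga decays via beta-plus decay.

Beta-plus decay: mass number changes by +0, atomic number by -1.
A: 66 = 66; Z: 31 − 1 = 30.
Z = 30 is zinc, so the daughter is ^66_30 Zn.

Zn-66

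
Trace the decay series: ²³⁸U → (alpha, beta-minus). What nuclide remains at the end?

Start: (A, Z) = (238, 92).
After α: (234, 90).
After β⁻: (234, 91).
Z = 91 is protactinium.

Pa-234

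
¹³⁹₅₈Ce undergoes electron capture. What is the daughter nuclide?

La-139

Electron capture: mass number changes by +0, atomic number by -1.
A: 139 = 139; Z: 58 − 1 = 57.
Z = 57 is lanthanum, so the daughter is ¹³⁹₅₇La.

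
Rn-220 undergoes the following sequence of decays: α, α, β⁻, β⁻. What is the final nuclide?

Start: (A, Z) = (220, 86).
After α: (216, 84).
After α: (212, 82).
After β⁻: (212, 83).
After β⁻: (212, 84).
Z = 84 is polonium.

Po-212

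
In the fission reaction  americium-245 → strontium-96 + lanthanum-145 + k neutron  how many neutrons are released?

Conserve mass number: 245 = 96 + 145 + k, so k = 245 − 241 = 4.
Check atomic number: 95 = 38 + 57 + 0 = 95. ✓

4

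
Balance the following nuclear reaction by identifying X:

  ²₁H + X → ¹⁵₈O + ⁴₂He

F-17

Conserve mass number: 2 + A = 15 + 4, so A = 17.
Conserve atomic number: 1 + Z = 8 + 2, so Z = 9.
Z = 9 is fluorine, so the species is ¹⁷₉F.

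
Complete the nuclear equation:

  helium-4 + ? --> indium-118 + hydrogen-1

Cd-115

Conserve mass number: 4 + A = 118 + 1, so A = 115.
Conserve atomic number: 2 + Z = 49 + 1, so Z = 48.
Z = 48 is cadmium, so the species is cadmium-115.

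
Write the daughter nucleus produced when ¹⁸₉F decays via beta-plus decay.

Beta-plus decay: mass number changes by +0, atomic number by -1.
A: 18 = 18; Z: 9 − 1 = 8.
Z = 8 is oxygen, so the daughter is ¹⁸₈O.

O-18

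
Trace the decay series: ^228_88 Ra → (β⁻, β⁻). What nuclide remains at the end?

Start: (A, Z) = (228, 88).
After β⁻: (228, 89).
After β⁻: (228, 90).
Z = 90 is thorium.

Th-228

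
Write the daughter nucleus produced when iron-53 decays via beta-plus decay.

Beta-plus decay: mass number changes by +0, atomic number by -1.
A: 53 = 53; Z: 26 − 1 = 25.
Z = 25 is manganese, so the daughter is manganese-53.

Mn-53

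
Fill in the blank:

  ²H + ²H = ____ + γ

He-4

Conserve mass number: 2 + 2 = A + 0, so A = 4.
Conserve atomic number: 1 + 1 = Z + 0, so Z = 2.
A = 4 and Z = 2 is ⁴He — an alpha particle.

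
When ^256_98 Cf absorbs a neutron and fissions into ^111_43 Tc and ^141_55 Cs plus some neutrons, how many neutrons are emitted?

Conserve mass number: 257 = 111 + 141 + k, so k = 257 − 252 = 5.
Check atomic number: 98 = 43 + 55 + 0 = 98. ✓

5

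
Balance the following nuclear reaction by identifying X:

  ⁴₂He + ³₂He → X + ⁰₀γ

Conserve mass number: 4 + 3 = A + 0, so A = 7.
Conserve atomic number: 2 + 2 = Z + 0, so Z = 4.
Z = 4 is beryllium, so the species is ⁷₄Be.

Be-7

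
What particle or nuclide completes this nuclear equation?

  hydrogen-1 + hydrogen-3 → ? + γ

Conserve mass number: 1 + 3 = A + 0, so A = 4.
Conserve atomic number: 1 + 1 = Z + 0, so Z = 2.
A = 4 and Z = 2 is helium-4 — an alpha particle.

He-4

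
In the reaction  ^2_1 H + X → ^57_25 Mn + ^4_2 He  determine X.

Fe-59

Conserve mass number: 2 + A = 57 + 4, so A = 59.
Conserve atomic number: 1 + Z = 25 + 2, so Z = 26.
Z = 26 is iron, so the species is ^59_26 Fe.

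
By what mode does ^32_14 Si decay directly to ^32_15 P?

beta-minus decay

ΔA = 32 − 32 = 0; ΔZ = 15 − 14 = +1.
A is unchanged and Z rises by 1 — a neutron has become a proton (β⁻ decay).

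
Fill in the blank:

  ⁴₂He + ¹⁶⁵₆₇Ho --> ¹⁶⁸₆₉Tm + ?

Conserve mass number: 4 + 165 = 168 + A, so A = 1.
Conserve atomic number: 2 + 67 = 69 + Z, so Z = 0.
A = 1 and Z = 0 is ¹₀n — a neutron.

neutron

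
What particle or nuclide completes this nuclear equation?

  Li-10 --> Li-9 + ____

neutron

Conserve mass number: 10 = 9 + A, so A = 1.
Conserve atomic number: 3 = 3 + Z, so Z = 0.
A = 1 and Z = 0 is n — a neutron.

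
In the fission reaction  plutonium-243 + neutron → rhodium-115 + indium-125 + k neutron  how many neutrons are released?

4

Conserve mass number: 244 = 115 + 125 + k, so k = 244 − 240 = 4.
Check atomic number: 94 = 45 + 49 + 0 = 94. ✓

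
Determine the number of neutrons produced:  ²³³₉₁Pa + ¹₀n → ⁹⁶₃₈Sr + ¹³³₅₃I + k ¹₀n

5

Conserve mass number: 234 = 96 + 133 + k, so k = 234 − 229 = 5.
Check atomic number: 91 = 38 + 53 + 0 = 91. ✓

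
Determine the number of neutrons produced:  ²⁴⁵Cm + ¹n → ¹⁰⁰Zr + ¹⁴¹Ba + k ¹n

5

Conserve mass number: 246 = 100 + 141 + k, so k = 246 − 241 = 5.
Check atomic number: 96 = 40 + 56 + 0 = 96. ✓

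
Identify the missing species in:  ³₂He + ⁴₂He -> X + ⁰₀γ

Conserve mass number: 3 + 4 = A + 0, so A = 7.
Conserve atomic number: 2 + 2 = Z + 0, so Z = 4.
Z = 4 is beryllium, so the species is ⁷₄Be.

Be-7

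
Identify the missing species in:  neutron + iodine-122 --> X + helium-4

Sb-119

Conserve mass number: 1 + 122 = A + 4, so A = 119.
Conserve atomic number: 0 + 53 = Z + 2, so Z = 51.
Z = 51 is antimony, so the species is antimony-119.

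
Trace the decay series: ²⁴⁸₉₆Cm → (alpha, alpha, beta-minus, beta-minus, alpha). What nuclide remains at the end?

Start: (A, Z) = (248, 96).
After α: (244, 94).
After α: (240, 92).
After β⁻: (240, 93).
After β⁻: (240, 94).
After α: (236, 92).
Z = 92 is uranium.

U-236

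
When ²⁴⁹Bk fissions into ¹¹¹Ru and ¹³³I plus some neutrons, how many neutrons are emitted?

5

Conserve mass number: 249 = 111 + 133 + k, so k = 249 − 244 = 5.
Check atomic number: 97 = 44 + 53 + 0 = 97. ✓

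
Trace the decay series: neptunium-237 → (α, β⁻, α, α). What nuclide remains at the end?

Ra-225

Start: (A, Z) = (237, 93).
After α: (233, 91).
After β⁻: (233, 92).
After α: (229, 90).
After α: (225, 88).
Z = 88 is radium.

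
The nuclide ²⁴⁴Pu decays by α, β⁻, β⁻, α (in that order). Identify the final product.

Start: (A, Z) = (244, 94).
After α: (240, 92).
After β⁻: (240, 93).
After β⁻: (240, 94).
After α: (236, 92).
Z = 92 is uranium.

U-236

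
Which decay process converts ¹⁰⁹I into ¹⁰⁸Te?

proton emission

ΔA = 108 − 109 = -1; ΔZ = 52 − 53 = -1.
A drops by 1 and Z drops by 1 — a proton was emitted.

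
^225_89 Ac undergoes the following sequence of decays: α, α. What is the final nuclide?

Start: (A, Z) = (225, 89).
After α: (221, 87).
After α: (217, 85).
Z = 85 is astatine.

At-217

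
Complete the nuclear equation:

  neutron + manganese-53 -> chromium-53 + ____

proton

Conserve mass number: 1 + 53 = 53 + A, so A = 1.
Conserve atomic number: 0 + 25 = 24 + Z, so Z = 1.
A = 1 and Z = 1 is hydrogen-1 — a proton.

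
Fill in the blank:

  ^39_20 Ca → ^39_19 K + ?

positron

Conserve mass number: 39 = 39 + A, so A = 0.
Conserve atomic number: 20 = 19 + Z, so Z = 1.
A = 0 and Z = 1 is ^0_1 e — a positron.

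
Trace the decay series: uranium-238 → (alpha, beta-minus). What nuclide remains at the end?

Pa-234

Start: (A, Z) = (238, 92).
After α: (234, 90).
After β⁻: (234, 91).
Z = 91 is protactinium.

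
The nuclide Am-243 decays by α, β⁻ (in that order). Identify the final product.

Start: (A, Z) = (243, 95).
After α: (239, 93).
After β⁻: (239, 94).
Z = 94 is plutonium.

Pu-239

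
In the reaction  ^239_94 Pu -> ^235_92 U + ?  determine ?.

alpha particle

Conserve mass number: 239 = 235 + A, so A = 4.
Conserve atomic number: 94 = 92 + Z, so Z = 2.
A = 4 and Z = 2 is ^4_2 He — an alpha particle.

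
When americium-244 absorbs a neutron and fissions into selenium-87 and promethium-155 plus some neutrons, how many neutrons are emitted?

Conserve mass number: 245 = 87 + 155 + k, so k = 245 − 242 = 3.
Check atomic number: 95 = 34 + 61 + 0 = 95. ✓

3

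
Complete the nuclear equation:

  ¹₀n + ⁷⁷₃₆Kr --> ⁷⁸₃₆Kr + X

gamma ray

Conserve mass number: 1 + 77 = 78 + A, so A = 0.
Conserve atomic number: 0 + 36 = 36 + Z, so Z = 0.
A = 0 and Z = 0 is ⁰₀γ — a gamma ray.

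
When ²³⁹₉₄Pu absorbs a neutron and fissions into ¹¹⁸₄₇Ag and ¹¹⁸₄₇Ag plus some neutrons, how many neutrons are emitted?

4

Conserve mass number: 240 = 118 + 118 + k, so k = 240 − 236 = 4.
Check atomic number: 94 = 47 + 47 + 0 = 94. ✓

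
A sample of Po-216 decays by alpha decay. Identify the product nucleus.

Pb-212

Alpha decay: mass number changes by -4, atomic number by -2.
A: 216 − 4 = 212; Z: 84 − 2 = 82.
Z = 82 is lead, so the daughter is Pb-212.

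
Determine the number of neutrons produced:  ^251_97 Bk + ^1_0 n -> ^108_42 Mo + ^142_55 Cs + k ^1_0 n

Conserve mass number: 252 = 108 + 142 + k, so k = 252 − 250 = 2.
Check atomic number: 97 = 42 + 55 + 0 = 97. ✓

2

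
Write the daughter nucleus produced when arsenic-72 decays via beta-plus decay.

Ge-72

Beta-plus decay: mass number changes by +0, atomic number by -1.
A: 72 = 72; Z: 33 − 1 = 32.
Z = 32 is germanium, so the daughter is germanium-72.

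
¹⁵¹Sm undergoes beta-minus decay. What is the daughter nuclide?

Beta-minus decay: mass number changes by +0, atomic number by +1.
A: 151 = 151; Z: 62 + 1 = 63.
Z = 63 is europium, so the daughter is ¹⁵¹Eu.

Eu-151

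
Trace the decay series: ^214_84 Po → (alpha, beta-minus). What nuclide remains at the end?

Start: (A, Z) = (214, 84).
After α: (210, 82).
After β⁻: (210, 83).
Z = 83 is bismuth.

Bi-210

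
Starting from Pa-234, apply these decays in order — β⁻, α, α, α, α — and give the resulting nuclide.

Po-218

Start: (A, Z) = (234, 91).
After β⁻: (234, 92).
After α: (230, 90).
After α: (226, 88).
After α: (222, 86).
After α: (218, 84).
Z = 84 is polonium.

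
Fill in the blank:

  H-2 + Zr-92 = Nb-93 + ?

Conserve mass number: 2 + 92 = 93 + A, so A = 1.
Conserve atomic number: 1 + 40 = 41 + Z, so Z = 0.
A = 1 and Z = 0 is n — a neutron.

neutron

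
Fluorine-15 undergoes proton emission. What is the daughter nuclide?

Proton emission: mass number changes by -1, atomic number by -1.
A: 15 − 1 = 14; Z: 9 − 1 = 8.
Z = 8 is oxygen, so the daughter is oxygen-14.

O-14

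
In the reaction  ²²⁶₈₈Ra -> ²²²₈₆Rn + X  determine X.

Conserve mass number: 226 = 222 + A, so A = 4.
Conserve atomic number: 88 = 86 + Z, so Z = 2.
A = 4 and Z = 2 is ⁴₂He — an alpha particle.

alpha particle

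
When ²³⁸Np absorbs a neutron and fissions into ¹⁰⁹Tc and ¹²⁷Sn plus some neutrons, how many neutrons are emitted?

3

Conserve mass number: 239 = 109 + 127 + k, so k = 239 − 236 = 3.
Check atomic number: 93 = 43 + 50 + 0 = 93. ✓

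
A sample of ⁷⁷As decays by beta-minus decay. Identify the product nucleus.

Se-77

Beta-minus decay: mass number changes by +0, atomic number by +1.
A: 77 = 77; Z: 33 + 1 = 34.
Z = 34 is selenium, so the daughter is ⁷⁷Se.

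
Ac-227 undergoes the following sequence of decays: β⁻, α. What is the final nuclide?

Start: (A, Z) = (227, 89).
After β⁻: (227, 90).
After α: (223, 88).
Z = 88 is radium.

Ra-223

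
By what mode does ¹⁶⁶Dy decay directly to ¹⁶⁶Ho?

beta-minus decay

ΔA = 166 − 166 = 0; ΔZ = 67 − 66 = +1.
A is unchanged and Z rises by 1 — a neutron has become a proton (β⁻ decay).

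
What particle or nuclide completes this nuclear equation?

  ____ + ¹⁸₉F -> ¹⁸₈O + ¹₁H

Conserve mass number: A + 18 = 18 + 1, so A = 1.
Conserve atomic number: Z + 9 = 8 + 1, so Z = 0.
A = 1 and Z = 0 is ¹₀n — a neutron.

neutron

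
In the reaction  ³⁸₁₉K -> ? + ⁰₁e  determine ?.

Conserve mass number: 38 = A + 0, so A = 38.
Conserve atomic number: 19 = Z + 1, so Z = 18.
Z = 18 is argon, so the species is ³⁸₁₈Ar.

Ar-38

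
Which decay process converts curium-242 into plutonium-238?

ΔA = 238 − 242 = -4; ΔZ = 94 − 96 = -2.
A drops by 4 and Z drops by 2 — the signature of alpha emission.

alpha decay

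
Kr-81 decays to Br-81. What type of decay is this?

ΔA = 81 − 81 = 0; ΔZ = 35 − 36 = -1.
A is unchanged and Z drops by 1 — a proton has become a neutron (β⁺ emission or electron capture).

beta-plus decay or electron capture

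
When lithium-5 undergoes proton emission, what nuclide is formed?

He-4

Proton emission: mass number changes by -1, atomic number by -1.
A: 5 − 1 = 4; Z: 3 − 1 = 2.
Z = 2 is helium, so the daughter is helium-4.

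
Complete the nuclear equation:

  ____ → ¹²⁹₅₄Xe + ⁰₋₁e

Conserve mass number: A = 129 + 0, so A = 129.
Conserve atomic number: Z = 54 − 1, so Z = 53.
Z = 53 is iodine, so the species is ¹²⁹₅₃I.

I-129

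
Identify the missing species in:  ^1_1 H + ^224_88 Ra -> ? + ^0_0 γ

Conserve mass number: 1 + 224 = A + 0, so A = 225.
Conserve atomic number: 1 + 88 = Z + 0, so Z = 89.
Z = 89 is actinium, so the species is ^225_89 Ac.

Ac-225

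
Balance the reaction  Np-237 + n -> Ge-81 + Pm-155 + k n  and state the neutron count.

2

Conserve mass number: 238 = 81 + 155 + k, so k = 238 − 236 = 2.
Check atomic number: 93 = 32 + 61 + 0 = 93. ✓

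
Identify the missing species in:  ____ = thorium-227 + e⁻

Ac-227

Conserve mass number: A = 227 + 0, so A = 227.
Conserve atomic number: Z = 90 − 1, so Z = 89.
Z = 89 is actinium, so the species is actinium-227.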